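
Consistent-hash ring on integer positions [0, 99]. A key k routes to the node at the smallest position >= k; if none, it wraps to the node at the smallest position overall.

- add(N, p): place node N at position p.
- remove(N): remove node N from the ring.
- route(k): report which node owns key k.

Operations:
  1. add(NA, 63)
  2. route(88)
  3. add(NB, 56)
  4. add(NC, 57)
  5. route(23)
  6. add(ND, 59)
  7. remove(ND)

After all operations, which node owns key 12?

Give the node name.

Op 1: add NA@63 -> ring=[63:NA]
Op 2: route key 88: none >= 88, wrap to smallest pos 63 -> NA
Op 3: add NB@56 -> ring=[56:NB,63:NA]
Op 4: add NC@57 -> ring=[56:NB,57:NC,63:NA]
Op 5: route key 23: smallest pos >= 23 is 56 -> NB
Op 6: add ND@59 -> ring=[56:NB,57:NC,59:ND,63:NA]
Op 7: remove ND -> ring=[56:NB,57:NC,63:NA]
Final route key 12: smallest pos >= 12 is 56 -> NB

Answer: NB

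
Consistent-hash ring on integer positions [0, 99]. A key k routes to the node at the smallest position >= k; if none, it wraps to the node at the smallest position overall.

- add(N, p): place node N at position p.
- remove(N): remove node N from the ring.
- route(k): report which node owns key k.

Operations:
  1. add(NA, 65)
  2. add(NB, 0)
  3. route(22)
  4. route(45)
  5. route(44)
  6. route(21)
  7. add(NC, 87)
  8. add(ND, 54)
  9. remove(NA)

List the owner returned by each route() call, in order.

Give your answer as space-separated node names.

Op 1: add NA@65 -> ring=[65:NA]
Op 2: add NB@0 -> ring=[0:NB,65:NA]
Op 3: route key 22: smallest pos >= 22 is 65 -> NA
Op 4: route key 45: smallest pos >= 45 is 65 -> NA
Op 5: route key 44: smallest pos >= 44 is 65 -> NA
Op 6: route key 21: smallest pos >= 21 is 65 -> NA
Op 7: add NC@87 -> ring=[0:NB,65:NA,87:NC]
Op 8: add ND@54 -> ring=[0:NB,54:ND,65:NA,87:NC]
Op 9: remove NA -> ring=[0:NB,54:ND,87:NC]

Answer: NA NA NA NA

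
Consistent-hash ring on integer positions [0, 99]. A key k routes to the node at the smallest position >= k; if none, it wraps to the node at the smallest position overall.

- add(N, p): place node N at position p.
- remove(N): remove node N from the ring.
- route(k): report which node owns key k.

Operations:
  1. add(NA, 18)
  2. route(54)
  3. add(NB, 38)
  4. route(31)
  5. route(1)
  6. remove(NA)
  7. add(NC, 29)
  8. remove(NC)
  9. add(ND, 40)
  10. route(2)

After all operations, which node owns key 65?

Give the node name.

Answer: NB

Derivation:
Op 1: add NA@18 -> ring=[18:NA]
Op 2: route key 54: none >= 54, wrap to smallest pos 18 -> NA
Op 3: add NB@38 -> ring=[18:NA,38:NB]
Op 4: route key 31: smallest pos >= 31 is 38 -> NB
Op 5: route key 1: smallest pos >= 1 is 18 -> NA
Op 6: remove NA -> ring=[38:NB]
Op 7: add NC@29 -> ring=[29:NC,38:NB]
Op 8: remove NC -> ring=[38:NB]
Op 9: add ND@40 -> ring=[38:NB,40:ND]
Op 10: route key 2: smallest pos >= 2 is 38 -> NB
Final route key 65: none >= 65, wrap to smallest pos 38 -> NB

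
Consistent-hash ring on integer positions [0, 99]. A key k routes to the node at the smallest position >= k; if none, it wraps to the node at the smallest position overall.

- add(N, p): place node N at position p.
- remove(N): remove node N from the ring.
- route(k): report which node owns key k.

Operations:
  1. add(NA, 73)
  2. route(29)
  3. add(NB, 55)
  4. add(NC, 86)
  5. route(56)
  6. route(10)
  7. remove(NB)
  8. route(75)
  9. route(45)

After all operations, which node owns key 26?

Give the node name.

Op 1: add NA@73 -> ring=[73:NA]
Op 2: route key 29: smallest pos >= 29 is 73 -> NA
Op 3: add NB@55 -> ring=[55:NB,73:NA]
Op 4: add NC@86 -> ring=[55:NB,73:NA,86:NC]
Op 5: route key 56: smallest pos >= 56 is 73 -> NA
Op 6: route key 10: smallest pos >= 10 is 55 -> NB
Op 7: remove NB -> ring=[73:NA,86:NC]
Op 8: route key 75: smallest pos >= 75 is 86 -> NC
Op 9: route key 45: smallest pos >= 45 is 73 -> NA
Final route key 26: smallest pos >= 26 is 73 -> NA

Answer: NA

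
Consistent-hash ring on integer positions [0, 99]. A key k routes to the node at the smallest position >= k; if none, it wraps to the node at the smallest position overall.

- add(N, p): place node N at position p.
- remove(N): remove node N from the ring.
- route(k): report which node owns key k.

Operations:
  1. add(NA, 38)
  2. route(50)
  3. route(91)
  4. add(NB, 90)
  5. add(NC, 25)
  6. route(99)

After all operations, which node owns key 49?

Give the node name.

Answer: NB

Derivation:
Op 1: add NA@38 -> ring=[38:NA]
Op 2: route key 50: none >= 50, wrap to smallest pos 38 -> NA
Op 3: route key 91: none >= 91, wrap to smallest pos 38 -> NA
Op 4: add NB@90 -> ring=[38:NA,90:NB]
Op 5: add NC@25 -> ring=[25:NC,38:NA,90:NB]
Op 6: route key 99: none >= 99, wrap to smallest pos 25 -> NC
Final route key 49: smallest pos >= 49 is 90 -> NB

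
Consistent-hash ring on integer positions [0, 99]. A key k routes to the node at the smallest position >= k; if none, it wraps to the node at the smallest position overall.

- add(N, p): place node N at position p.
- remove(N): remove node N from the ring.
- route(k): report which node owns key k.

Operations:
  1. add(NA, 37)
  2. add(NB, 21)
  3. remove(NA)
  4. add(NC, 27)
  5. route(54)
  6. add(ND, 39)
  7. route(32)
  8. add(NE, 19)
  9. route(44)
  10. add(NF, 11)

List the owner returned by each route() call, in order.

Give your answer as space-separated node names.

Answer: NB ND NE

Derivation:
Op 1: add NA@37 -> ring=[37:NA]
Op 2: add NB@21 -> ring=[21:NB,37:NA]
Op 3: remove NA -> ring=[21:NB]
Op 4: add NC@27 -> ring=[21:NB,27:NC]
Op 5: route key 54: none >= 54, wrap to smallest pos 21 -> NB
Op 6: add ND@39 -> ring=[21:NB,27:NC,39:ND]
Op 7: route key 32: smallest pos >= 32 is 39 -> ND
Op 8: add NE@19 -> ring=[19:NE,21:NB,27:NC,39:ND]
Op 9: route key 44: none >= 44, wrap to smallest pos 19 -> NE
Op 10: add NF@11 -> ring=[11:NF,19:NE,21:NB,27:NC,39:ND]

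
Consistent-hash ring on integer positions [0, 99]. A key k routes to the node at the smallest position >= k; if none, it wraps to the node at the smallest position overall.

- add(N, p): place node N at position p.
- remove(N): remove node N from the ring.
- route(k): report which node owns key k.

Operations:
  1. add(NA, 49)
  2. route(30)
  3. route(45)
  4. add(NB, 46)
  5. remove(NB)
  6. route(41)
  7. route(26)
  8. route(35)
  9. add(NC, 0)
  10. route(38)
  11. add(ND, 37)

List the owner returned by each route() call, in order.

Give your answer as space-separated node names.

Op 1: add NA@49 -> ring=[49:NA]
Op 2: route key 30: smallest pos >= 30 is 49 -> NA
Op 3: route key 45: smallest pos >= 45 is 49 -> NA
Op 4: add NB@46 -> ring=[46:NB,49:NA]
Op 5: remove NB -> ring=[49:NA]
Op 6: route key 41: smallest pos >= 41 is 49 -> NA
Op 7: route key 26: smallest pos >= 26 is 49 -> NA
Op 8: route key 35: smallest pos >= 35 is 49 -> NA
Op 9: add NC@0 -> ring=[0:NC,49:NA]
Op 10: route key 38: smallest pos >= 38 is 49 -> NA
Op 11: add ND@37 -> ring=[0:NC,37:ND,49:NA]

Answer: NA NA NA NA NA NA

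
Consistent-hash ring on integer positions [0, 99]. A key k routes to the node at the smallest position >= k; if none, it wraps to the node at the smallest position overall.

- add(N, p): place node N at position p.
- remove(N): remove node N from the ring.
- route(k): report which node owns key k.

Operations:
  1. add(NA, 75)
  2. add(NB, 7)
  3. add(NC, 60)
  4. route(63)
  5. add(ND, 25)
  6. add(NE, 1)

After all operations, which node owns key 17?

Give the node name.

Answer: ND

Derivation:
Op 1: add NA@75 -> ring=[75:NA]
Op 2: add NB@7 -> ring=[7:NB,75:NA]
Op 3: add NC@60 -> ring=[7:NB,60:NC,75:NA]
Op 4: route key 63: smallest pos >= 63 is 75 -> NA
Op 5: add ND@25 -> ring=[7:NB,25:ND,60:NC,75:NA]
Op 6: add NE@1 -> ring=[1:NE,7:NB,25:ND,60:NC,75:NA]
Final route key 17: smallest pos >= 17 is 25 -> ND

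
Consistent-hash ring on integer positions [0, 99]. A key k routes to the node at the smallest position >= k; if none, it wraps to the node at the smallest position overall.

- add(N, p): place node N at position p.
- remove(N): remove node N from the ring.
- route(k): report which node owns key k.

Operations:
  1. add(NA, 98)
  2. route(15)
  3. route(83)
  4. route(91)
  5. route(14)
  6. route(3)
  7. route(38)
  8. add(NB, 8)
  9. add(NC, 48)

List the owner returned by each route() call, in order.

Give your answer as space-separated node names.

Op 1: add NA@98 -> ring=[98:NA]
Op 2: route key 15: smallest pos >= 15 is 98 -> NA
Op 3: route key 83: smallest pos >= 83 is 98 -> NA
Op 4: route key 91: smallest pos >= 91 is 98 -> NA
Op 5: route key 14: smallest pos >= 14 is 98 -> NA
Op 6: route key 3: smallest pos >= 3 is 98 -> NA
Op 7: route key 38: smallest pos >= 38 is 98 -> NA
Op 8: add NB@8 -> ring=[8:NB,98:NA]
Op 9: add NC@48 -> ring=[8:NB,48:NC,98:NA]

Answer: NA NA NA NA NA NA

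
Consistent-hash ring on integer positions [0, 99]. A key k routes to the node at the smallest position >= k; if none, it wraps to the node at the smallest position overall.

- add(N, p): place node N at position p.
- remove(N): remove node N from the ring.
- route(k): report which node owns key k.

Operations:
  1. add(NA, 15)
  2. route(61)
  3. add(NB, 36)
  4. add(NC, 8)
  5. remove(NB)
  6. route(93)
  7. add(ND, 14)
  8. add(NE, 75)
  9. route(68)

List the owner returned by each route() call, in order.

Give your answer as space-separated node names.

Op 1: add NA@15 -> ring=[15:NA]
Op 2: route key 61: none >= 61, wrap to smallest pos 15 -> NA
Op 3: add NB@36 -> ring=[15:NA,36:NB]
Op 4: add NC@8 -> ring=[8:NC,15:NA,36:NB]
Op 5: remove NB -> ring=[8:NC,15:NA]
Op 6: route key 93: none >= 93, wrap to smallest pos 8 -> NC
Op 7: add ND@14 -> ring=[8:NC,14:ND,15:NA]
Op 8: add NE@75 -> ring=[8:NC,14:ND,15:NA,75:NE]
Op 9: route key 68: smallest pos >= 68 is 75 -> NE

Answer: NA NC NE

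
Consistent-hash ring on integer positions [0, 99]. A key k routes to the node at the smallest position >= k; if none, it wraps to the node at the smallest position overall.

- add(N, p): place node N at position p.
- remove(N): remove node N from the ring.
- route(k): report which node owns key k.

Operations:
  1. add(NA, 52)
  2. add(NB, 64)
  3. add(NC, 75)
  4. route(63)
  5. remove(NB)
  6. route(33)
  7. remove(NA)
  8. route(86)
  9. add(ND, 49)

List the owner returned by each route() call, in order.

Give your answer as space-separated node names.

Op 1: add NA@52 -> ring=[52:NA]
Op 2: add NB@64 -> ring=[52:NA,64:NB]
Op 3: add NC@75 -> ring=[52:NA,64:NB,75:NC]
Op 4: route key 63: smallest pos >= 63 is 64 -> NB
Op 5: remove NB -> ring=[52:NA,75:NC]
Op 6: route key 33: smallest pos >= 33 is 52 -> NA
Op 7: remove NA -> ring=[75:NC]
Op 8: route key 86: none >= 86, wrap to smallest pos 75 -> NC
Op 9: add ND@49 -> ring=[49:ND,75:NC]

Answer: NB NA NC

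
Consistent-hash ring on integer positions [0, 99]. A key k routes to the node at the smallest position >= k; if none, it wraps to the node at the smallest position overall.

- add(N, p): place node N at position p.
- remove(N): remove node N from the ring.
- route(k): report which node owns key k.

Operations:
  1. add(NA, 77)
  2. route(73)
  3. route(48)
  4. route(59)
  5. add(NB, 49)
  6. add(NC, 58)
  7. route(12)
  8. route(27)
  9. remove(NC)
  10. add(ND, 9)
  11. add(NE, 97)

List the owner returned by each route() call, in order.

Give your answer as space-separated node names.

Op 1: add NA@77 -> ring=[77:NA]
Op 2: route key 73: smallest pos >= 73 is 77 -> NA
Op 3: route key 48: smallest pos >= 48 is 77 -> NA
Op 4: route key 59: smallest pos >= 59 is 77 -> NA
Op 5: add NB@49 -> ring=[49:NB,77:NA]
Op 6: add NC@58 -> ring=[49:NB,58:NC,77:NA]
Op 7: route key 12: smallest pos >= 12 is 49 -> NB
Op 8: route key 27: smallest pos >= 27 is 49 -> NB
Op 9: remove NC -> ring=[49:NB,77:NA]
Op 10: add ND@9 -> ring=[9:ND,49:NB,77:NA]
Op 11: add NE@97 -> ring=[9:ND,49:NB,77:NA,97:NE]

Answer: NA NA NA NB NB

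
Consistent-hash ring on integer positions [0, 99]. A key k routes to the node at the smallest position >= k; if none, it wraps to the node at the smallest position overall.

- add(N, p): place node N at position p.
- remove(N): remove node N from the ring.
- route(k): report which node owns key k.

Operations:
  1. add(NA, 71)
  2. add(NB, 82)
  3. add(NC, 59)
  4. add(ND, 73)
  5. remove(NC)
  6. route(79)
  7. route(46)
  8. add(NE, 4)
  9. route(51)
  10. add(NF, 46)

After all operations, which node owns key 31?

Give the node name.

Answer: NF

Derivation:
Op 1: add NA@71 -> ring=[71:NA]
Op 2: add NB@82 -> ring=[71:NA,82:NB]
Op 3: add NC@59 -> ring=[59:NC,71:NA,82:NB]
Op 4: add ND@73 -> ring=[59:NC,71:NA,73:ND,82:NB]
Op 5: remove NC -> ring=[71:NA,73:ND,82:NB]
Op 6: route key 79: smallest pos >= 79 is 82 -> NB
Op 7: route key 46: smallest pos >= 46 is 71 -> NA
Op 8: add NE@4 -> ring=[4:NE,71:NA,73:ND,82:NB]
Op 9: route key 51: smallest pos >= 51 is 71 -> NA
Op 10: add NF@46 -> ring=[4:NE,46:NF,71:NA,73:ND,82:NB]
Final route key 31: smallest pos >= 31 is 46 -> NF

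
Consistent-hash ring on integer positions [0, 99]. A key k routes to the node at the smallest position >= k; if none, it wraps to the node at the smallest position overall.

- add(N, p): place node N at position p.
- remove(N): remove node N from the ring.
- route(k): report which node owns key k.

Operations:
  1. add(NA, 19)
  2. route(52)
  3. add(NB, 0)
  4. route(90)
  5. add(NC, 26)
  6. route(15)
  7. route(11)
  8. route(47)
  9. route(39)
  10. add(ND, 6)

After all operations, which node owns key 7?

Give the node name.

Op 1: add NA@19 -> ring=[19:NA]
Op 2: route key 52: none >= 52, wrap to smallest pos 19 -> NA
Op 3: add NB@0 -> ring=[0:NB,19:NA]
Op 4: route key 90: none >= 90, wrap to smallest pos 0 -> NB
Op 5: add NC@26 -> ring=[0:NB,19:NA,26:NC]
Op 6: route key 15: smallest pos >= 15 is 19 -> NA
Op 7: route key 11: smallest pos >= 11 is 19 -> NA
Op 8: route key 47: none >= 47, wrap to smallest pos 0 -> NB
Op 9: route key 39: none >= 39, wrap to smallest pos 0 -> NB
Op 10: add ND@6 -> ring=[0:NB,6:ND,19:NA,26:NC]
Final route key 7: smallest pos >= 7 is 19 -> NA

Answer: NA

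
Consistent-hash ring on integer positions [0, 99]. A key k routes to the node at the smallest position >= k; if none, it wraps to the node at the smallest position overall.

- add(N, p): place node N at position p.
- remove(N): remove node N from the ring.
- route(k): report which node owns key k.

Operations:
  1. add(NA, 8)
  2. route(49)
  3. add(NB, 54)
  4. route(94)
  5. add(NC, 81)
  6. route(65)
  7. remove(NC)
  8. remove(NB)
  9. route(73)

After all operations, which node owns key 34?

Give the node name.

Answer: NA

Derivation:
Op 1: add NA@8 -> ring=[8:NA]
Op 2: route key 49: none >= 49, wrap to smallest pos 8 -> NA
Op 3: add NB@54 -> ring=[8:NA,54:NB]
Op 4: route key 94: none >= 94, wrap to smallest pos 8 -> NA
Op 5: add NC@81 -> ring=[8:NA,54:NB,81:NC]
Op 6: route key 65: smallest pos >= 65 is 81 -> NC
Op 7: remove NC -> ring=[8:NA,54:NB]
Op 8: remove NB -> ring=[8:NA]
Op 9: route key 73: none >= 73, wrap to smallest pos 8 -> NA
Final route key 34: none >= 34, wrap to smallest pos 8 -> NA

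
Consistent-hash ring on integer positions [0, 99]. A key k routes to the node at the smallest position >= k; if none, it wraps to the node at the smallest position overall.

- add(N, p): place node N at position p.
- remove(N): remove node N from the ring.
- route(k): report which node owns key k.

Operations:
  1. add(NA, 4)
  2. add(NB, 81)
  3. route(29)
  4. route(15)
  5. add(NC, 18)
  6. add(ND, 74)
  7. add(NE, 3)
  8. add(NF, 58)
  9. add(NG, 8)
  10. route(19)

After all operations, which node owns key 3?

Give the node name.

Answer: NE

Derivation:
Op 1: add NA@4 -> ring=[4:NA]
Op 2: add NB@81 -> ring=[4:NA,81:NB]
Op 3: route key 29: smallest pos >= 29 is 81 -> NB
Op 4: route key 15: smallest pos >= 15 is 81 -> NB
Op 5: add NC@18 -> ring=[4:NA,18:NC,81:NB]
Op 6: add ND@74 -> ring=[4:NA,18:NC,74:ND,81:NB]
Op 7: add NE@3 -> ring=[3:NE,4:NA,18:NC,74:ND,81:NB]
Op 8: add NF@58 -> ring=[3:NE,4:NA,18:NC,58:NF,74:ND,81:NB]
Op 9: add NG@8 -> ring=[3:NE,4:NA,8:NG,18:NC,58:NF,74:ND,81:NB]
Op 10: route key 19: smallest pos >= 19 is 58 -> NF
Final route key 3: smallest pos >= 3 is 3 -> NE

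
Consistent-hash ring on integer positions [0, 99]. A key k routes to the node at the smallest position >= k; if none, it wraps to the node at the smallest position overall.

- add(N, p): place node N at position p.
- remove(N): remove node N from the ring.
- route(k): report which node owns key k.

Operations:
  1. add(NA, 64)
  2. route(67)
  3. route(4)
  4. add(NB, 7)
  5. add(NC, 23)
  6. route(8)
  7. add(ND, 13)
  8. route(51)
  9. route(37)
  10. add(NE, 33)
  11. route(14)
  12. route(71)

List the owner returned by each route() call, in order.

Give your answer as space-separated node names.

Op 1: add NA@64 -> ring=[64:NA]
Op 2: route key 67: none >= 67, wrap to smallest pos 64 -> NA
Op 3: route key 4: smallest pos >= 4 is 64 -> NA
Op 4: add NB@7 -> ring=[7:NB,64:NA]
Op 5: add NC@23 -> ring=[7:NB,23:NC,64:NA]
Op 6: route key 8: smallest pos >= 8 is 23 -> NC
Op 7: add ND@13 -> ring=[7:NB,13:ND,23:NC,64:NA]
Op 8: route key 51: smallest pos >= 51 is 64 -> NA
Op 9: route key 37: smallest pos >= 37 is 64 -> NA
Op 10: add NE@33 -> ring=[7:NB,13:ND,23:NC,33:NE,64:NA]
Op 11: route key 14: smallest pos >= 14 is 23 -> NC
Op 12: route key 71: none >= 71, wrap to smallest pos 7 -> NB

Answer: NA NA NC NA NA NC NB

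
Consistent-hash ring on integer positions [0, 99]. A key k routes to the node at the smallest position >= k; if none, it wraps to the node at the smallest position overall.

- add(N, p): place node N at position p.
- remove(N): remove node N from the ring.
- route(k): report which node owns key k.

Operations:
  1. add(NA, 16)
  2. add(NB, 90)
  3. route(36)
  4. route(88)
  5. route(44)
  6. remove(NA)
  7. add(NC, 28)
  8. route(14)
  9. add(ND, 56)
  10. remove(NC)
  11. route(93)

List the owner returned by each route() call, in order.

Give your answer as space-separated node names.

Answer: NB NB NB NC ND

Derivation:
Op 1: add NA@16 -> ring=[16:NA]
Op 2: add NB@90 -> ring=[16:NA,90:NB]
Op 3: route key 36: smallest pos >= 36 is 90 -> NB
Op 4: route key 88: smallest pos >= 88 is 90 -> NB
Op 5: route key 44: smallest pos >= 44 is 90 -> NB
Op 6: remove NA -> ring=[90:NB]
Op 7: add NC@28 -> ring=[28:NC,90:NB]
Op 8: route key 14: smallest pos >= 14 is 28 -> NC
Op 9: add ND@56 -> ring=[28:NC,56:ND,90:NB]
Op 10: remove NC -> ring=[56:ND,90:NB]
Op 11: route key 93: none >= 93, wrap to smallest pos 56 -> ND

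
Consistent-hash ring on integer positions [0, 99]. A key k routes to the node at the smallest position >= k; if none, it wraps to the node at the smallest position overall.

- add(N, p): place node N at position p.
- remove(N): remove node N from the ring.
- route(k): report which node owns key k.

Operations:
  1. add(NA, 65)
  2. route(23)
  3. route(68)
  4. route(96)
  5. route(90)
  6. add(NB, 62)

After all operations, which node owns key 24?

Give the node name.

Answer: NB

Derivation:
Op 1: add NA@65 -> ring=[65:NA]
Op 2: route key 23: smallest pos >= 23 is 65 -> NA
Op 3: route key 68: none >= 68, wrap to smallest pos 65 -> NA
Op 4: route key 96: none >= 96, wrap to smallest pos 65 -> NA
Op 5: route key 90: none >= 90, wrap to smallest pos 65 -> NA
Op 6: add NB@62 -> ring=[62:NB,65:NA]
Final route key 24: smallest pos >= 24 is 62 -> NB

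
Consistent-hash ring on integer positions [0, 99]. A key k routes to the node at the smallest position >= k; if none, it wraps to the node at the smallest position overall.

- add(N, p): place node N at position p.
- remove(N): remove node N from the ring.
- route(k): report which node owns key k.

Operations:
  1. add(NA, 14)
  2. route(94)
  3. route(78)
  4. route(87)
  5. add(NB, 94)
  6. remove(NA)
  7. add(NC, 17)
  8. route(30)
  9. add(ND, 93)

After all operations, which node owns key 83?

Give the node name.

Op 1: add NA@14 -> ring=[14:NA]
Op 2: route key 94: none >= 94, wrap to smallest pos 14 -> NA
Op 3: route key 78: none >= 78, wrap to smallest pos 14 -> NA
Op 4: route key 87: none >= 87, wrap to smallest pos 14 -> NA
Op 5: add NB@94 -> ring=[14:NA,94:NB]
Op 6: remove NA -> ring=[94:NB]
Op 7: add NC@17 -> ring=[17:NC,94:NB]
Op 8: route key 30: smallest pos >= 30 is 94 -> NB
Op 9: add ND@93 -> ring=[17:NC,93:ND,94:NB]
Final route key 83: smallest pos >= 83 is 93 -> ND

Answer: ND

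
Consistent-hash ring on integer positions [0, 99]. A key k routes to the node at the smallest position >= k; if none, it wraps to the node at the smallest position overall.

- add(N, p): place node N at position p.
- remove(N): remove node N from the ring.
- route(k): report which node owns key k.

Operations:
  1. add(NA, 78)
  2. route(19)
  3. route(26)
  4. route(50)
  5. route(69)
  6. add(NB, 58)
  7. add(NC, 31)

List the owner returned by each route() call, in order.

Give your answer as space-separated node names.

Op 1: add NA@78 -> ring=[78:NA]
Op 2: route key 19: smallest pos >= 19 is 78 -> NA
Op 3: route key 26: smallest pos >= 26 is 78 -> NA
Op 4: route key 50: smallest pos >= 50 is 78 -> NA
Op 5: route key 69: smallest pos >= 69 is 78 -> NA
Op 6: add NB@58 -> ring=[58:NB,78:NA]
Op 7: add NC@31 -> ring=[31:NC,58:NB,78:NA]

Answer: NA NA NA NA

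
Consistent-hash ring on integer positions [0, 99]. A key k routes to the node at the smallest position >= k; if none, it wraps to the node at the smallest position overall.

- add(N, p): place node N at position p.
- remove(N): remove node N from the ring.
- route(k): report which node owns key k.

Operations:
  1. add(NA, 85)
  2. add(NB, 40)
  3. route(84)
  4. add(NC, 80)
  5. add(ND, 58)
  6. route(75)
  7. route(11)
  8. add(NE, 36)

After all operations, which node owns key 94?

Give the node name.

Answer: NE

Derivation:
Op 1: add NA@85 -> ring=[85:NA]
Op 2: add NB@40 -> ring=[40:NB,85:NA]
Op 3: route key 84: smallest pos >= 84 is 85 -> NA
Op 4: add NC@80 -> ring=[40:NB,80:NC,85:NA]
Op 5: add ND@58 -> ring=[40:NB,58:ND,80:NC,85:NA]
Op 6: route key 75: smallest pos >= 75 is 80 -> NC
Op 7: route key 11: smallest pos >= 11 is 40 -> NB
Op 8: add NE@36 -> ring=[36:NE,40:NB,58:ND,80:NC,85:NA]
Final route key 94: none >= 94, wrap to smallest pos 36 -> NE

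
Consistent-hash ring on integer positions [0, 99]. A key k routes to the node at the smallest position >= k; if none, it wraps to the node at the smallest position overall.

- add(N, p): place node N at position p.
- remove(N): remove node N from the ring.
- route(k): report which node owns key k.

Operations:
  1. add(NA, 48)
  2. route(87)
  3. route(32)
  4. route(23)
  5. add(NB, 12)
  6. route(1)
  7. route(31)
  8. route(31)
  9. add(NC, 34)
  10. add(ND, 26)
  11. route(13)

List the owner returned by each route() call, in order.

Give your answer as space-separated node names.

Op 1: add NA@48 -> ring=[48:NA]
Op 2: route key 87: none >= 87, wrap to smallest pos 48 -> NA
Op 3: route key 32: smallest pos >= 32 is 48 -> NA
Op 4: route key 23: smallest pos >= 23 is 48 -> NA
Op 5: add NB@12 -> ring=[12:NB,48:NA]
Op 6: route key 1: smallest pos >= 1 is 12 -> NB
Op 7: route key 31: smallest pos >= 31 is 48 -> NA
Op 8: route key 31: smallest pos >= 31 is 48 -> NA
Op 9: add NC@34 -> ring=[12:NB,34:NC,48:NA]
Op 10: add ND@26 -> ring=[12:NB,26:ND,34:NC,48:NA]
Op 11: route key 13: smallest pos >= 13 is 26 -> ND

Answer: NA NA NA NB NA NA ND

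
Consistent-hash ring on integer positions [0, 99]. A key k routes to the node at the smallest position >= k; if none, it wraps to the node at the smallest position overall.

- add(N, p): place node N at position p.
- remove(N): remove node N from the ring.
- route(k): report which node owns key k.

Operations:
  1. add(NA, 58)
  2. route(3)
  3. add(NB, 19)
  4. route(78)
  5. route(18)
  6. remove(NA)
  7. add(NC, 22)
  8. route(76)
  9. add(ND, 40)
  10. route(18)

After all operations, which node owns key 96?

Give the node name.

Op 1: add NA@58 -> ring=[58:NA]
Op 2: route key 3: smallest pos >= 3 is 58 -> NA
Op 3: add NB@19 -> ring=[19:NB,58:NA]
Op 4: route key 78: none >= 78, wrap to smallest pos 19 -> NB
Op 5: route key 18: smallest pos >= 18 is 19 -> NB
Op 6: remove NA -> ring=[19:NB]
Op 7: add NC@22 -> ring=[19:NB,22:NC]
Op 8: route key 76: none >= 76, wrap to smallest pos 19 -> NB
Op 9: add ND@40 -> ring=[19:NB,22:NC,40:ND]
Op 10: route key 18: smallest pos >= 18 is 19 -> NB
Final route key 96: none >= 96, wrap to smallest pos 19 -> NB

Answer: NB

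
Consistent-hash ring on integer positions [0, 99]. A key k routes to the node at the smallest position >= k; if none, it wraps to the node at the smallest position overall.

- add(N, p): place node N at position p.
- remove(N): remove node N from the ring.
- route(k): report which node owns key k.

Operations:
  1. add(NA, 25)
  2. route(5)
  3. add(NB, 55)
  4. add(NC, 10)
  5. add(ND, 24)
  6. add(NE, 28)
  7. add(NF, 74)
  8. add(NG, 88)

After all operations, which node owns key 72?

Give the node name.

Op 1: add NA@25 -> ring=[25:NA]
Op 2: route key 5: smallest pos >= 5 is 25 -> NA
Op 3: add NB@55 -> ring=[25:NA,55:NB]
Op 4: add NC@10 -> ring=[10:NC,25:NA,55:NB]
Op 5: add ND@24 -> ring=[10:NC,24:ND,25:NA,55:NB]
Op 6: add NE@28 -> ring=[10:NC,24:ND,25:NA,28:NE,55:NB]
Op 7: add NF@74 -> ring=[10:NC,24:ND,25:NA,28:NE,55:NB,74:NF]
Op 8: add NG@88 -> ring=[10:NC,24:ND,25:NA,28:NE,55:NB,74:NF,88:NG]
Final route key 72: smallest pos >= 72 is 74 -> NF

Answer: NF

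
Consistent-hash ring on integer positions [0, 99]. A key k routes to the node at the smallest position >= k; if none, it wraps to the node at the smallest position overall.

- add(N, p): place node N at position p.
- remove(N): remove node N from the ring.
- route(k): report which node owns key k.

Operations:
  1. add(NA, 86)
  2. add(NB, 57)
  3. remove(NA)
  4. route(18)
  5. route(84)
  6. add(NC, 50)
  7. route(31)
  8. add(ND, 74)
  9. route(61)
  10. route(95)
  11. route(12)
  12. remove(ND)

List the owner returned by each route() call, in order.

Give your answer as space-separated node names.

Op 1: add NA@86 -> ring=[86:NA]
Op 2: add NB@57 -> ring=[57:NB,86:NA]
Op 3: remove NA -> ring=[57:NB]
Op 4: route key 18: smallest pos >= 18 is 57 -> NB
Op 5: route key 84: none >= 84, wrap to smallest pos 57 -> NB
Op 6: add NC@50 -> ring=[50:NC,57:NB]
Op 7: route key 31: smallest pos >= 31 is 50 -> NC
Op 8: add ND@74 -> ring=[50:NC,57:NB,74:ND]
Op 9: route key 61: smallest pos >= 61 is 74 -> ND
Op 10: route key 95: none >= 95, wrap to smallest pos 50 -> NC
Op 11: route key 12: smallest pos >= 12 is 50 -> NC
Op 12: remove ND -> ring=[50:NC,57:NB]

Answer: NB NB NC ND NC NC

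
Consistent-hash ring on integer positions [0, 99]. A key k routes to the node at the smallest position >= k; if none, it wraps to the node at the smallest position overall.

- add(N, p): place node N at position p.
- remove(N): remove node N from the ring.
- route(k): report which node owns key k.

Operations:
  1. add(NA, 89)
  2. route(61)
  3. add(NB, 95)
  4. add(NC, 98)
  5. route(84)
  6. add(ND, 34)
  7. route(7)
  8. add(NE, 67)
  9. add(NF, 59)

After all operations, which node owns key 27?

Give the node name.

Answer: ND

Derivation:
Op 1: add NA@89 -> ring=[89:NA]
Op 2: route key 61: smallest pos >= 61 is 89 -> NA
Op 3: add NB@95 -> ring=[89:NA,95:NB]
Op 4: add NC@98 -> ring=[89:NA,95:NB,98:NC]
Op 5: route key 84: smallest pos >= 84 is 89 -> NA
Op 6: add ND@34 -> ring=[34:ND,89:NA,95:NB,98:NC]
Op 7: route key 7: smallest pos >= 7 is 34 -> ND
Op 8: add NE@67 -> ring=[34:ND,67:NE,89:NA,95:NB,98:NC]
Op 9: add NF@59 -> ring=[34:ND,59:NF,67:NE,89:NA,95:NB,98:NC]
Final route key 27: smallest pos >= 27 is 34 -> ND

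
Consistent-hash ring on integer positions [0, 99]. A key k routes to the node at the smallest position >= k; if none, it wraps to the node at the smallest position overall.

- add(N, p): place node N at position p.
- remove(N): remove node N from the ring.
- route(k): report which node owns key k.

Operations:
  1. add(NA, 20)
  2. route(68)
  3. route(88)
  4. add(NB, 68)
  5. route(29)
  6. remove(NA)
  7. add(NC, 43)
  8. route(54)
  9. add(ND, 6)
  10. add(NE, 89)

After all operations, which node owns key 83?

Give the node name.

Op 1: add NA@20 -> ring=[20:NA]
Op 2: route key 68: none >= 68, wrap to smallest pos 20 -> NA
Op 3: route key 88: none >= 88, wrap to smallest pos 20 -> NA
Op 4: add NB@68 -> ring=[20:NA,68:NB]
Op 5: route key 29: smallest pos >= 29 is 68 -> NB
Op 6: remove NA -> ring=[68:NB]
Op 7: add NC@43 -> ring=[43:NC,68:NB]
Op 8: route key 54: smallest pos >= 54 is 68 -> NB
Op 9: add ND@6 -> ring=[6:ND,43:NC,68:NB]
Op 10: add NE@89 -> ring=[6:ND,43:NC,68:NB,89:NE]
Final route key 83: smallest pos >= 83 is 89 -> NE

Answer: NE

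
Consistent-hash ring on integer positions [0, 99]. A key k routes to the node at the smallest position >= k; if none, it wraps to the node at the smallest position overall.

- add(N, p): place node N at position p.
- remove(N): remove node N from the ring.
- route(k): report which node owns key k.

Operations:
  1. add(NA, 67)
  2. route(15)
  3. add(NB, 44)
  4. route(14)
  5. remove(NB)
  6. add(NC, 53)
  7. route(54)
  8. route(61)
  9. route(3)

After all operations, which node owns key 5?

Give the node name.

Answer: NC

Derivation:
Op 1: add NA@67 -> ring=[67:NA]
Op 2: route key 15: smallest pos >= 15 is 67 -> NA
Op 3: add NB@44 -> ring=[44:NB,67:NA]
Op 4: route key 14: smallest pos >= 14 is 44 -> NB
Op 5: remove NB -> ring=[67:NA]
Op 6: add NC@53 -> ring=[53:NC,67:NA]
Op 7: route key 54: smallest pos >= 54 is 67 -> NA
Op 8: route key 61: smallest pos >= 61 is 67 -> NA
Op 9: route key 3: smallest pos >= 3 is 53 -> NC
Final route key 5: smallest pos >= 5 is 53 -> NC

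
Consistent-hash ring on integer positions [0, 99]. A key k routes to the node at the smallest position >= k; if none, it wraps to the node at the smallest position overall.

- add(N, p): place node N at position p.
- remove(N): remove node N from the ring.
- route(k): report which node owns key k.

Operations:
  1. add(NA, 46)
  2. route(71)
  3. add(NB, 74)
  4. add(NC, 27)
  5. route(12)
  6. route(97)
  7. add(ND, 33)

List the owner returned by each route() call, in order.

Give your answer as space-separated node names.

Answer: NA NC NC

Derivation:
Op 1: add NA@46 -> ring=[46:NA]
Op 2: route key 71: none >= 71, wrap to smallest pos 46 -> NA
Op 3: add NB@74 -> ring=[46:NA,74:NB]
Op 4: add NC@27 -> ring=[27:NC,46:NA,74:NB]
Op 5: route key 12: smallest pos >= 12 is 27 -> NC
Op 6: route key 97: none >= 97, wrap to smallest pos 27 -> NC
Op 7: add ND@33 -> ring=[27:NC,33:ND,46:NA,74:NB]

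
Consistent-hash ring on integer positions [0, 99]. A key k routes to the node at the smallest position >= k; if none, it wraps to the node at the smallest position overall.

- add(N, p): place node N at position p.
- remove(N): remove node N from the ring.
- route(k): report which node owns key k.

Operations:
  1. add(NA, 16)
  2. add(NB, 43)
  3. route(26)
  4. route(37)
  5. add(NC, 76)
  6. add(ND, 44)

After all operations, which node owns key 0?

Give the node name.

Answer: NA

Derivation:
Op 1: add NA@16 -> ring=[16:NA]
Op 2: add NB@43 -> ring=[16:NA,43:NB]
Op 3: route key 26: smallest pos >= 26 is 43 -> NB
Op 4: route key 37: smallest pos >= 37 is 43 -> NB
Op 5: add NC@76 -> ring=[16:NA,43:NB,76:NC]
Op 6: add ND@44 -> ring=[16:NA,43:NB,44:ND,76:NC]
Final route key 0: smallest pos >= 0 is 16 -> NA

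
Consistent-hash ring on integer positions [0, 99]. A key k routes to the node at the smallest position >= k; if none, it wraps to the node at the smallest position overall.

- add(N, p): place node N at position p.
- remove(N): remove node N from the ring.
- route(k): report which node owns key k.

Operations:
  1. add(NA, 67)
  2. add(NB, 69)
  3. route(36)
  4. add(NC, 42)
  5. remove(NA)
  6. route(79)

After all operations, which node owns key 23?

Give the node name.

Op 1: add NA@67 -> ring=[67:NA]
Op 2: add NB@69 -> ring=[67:NA,69:NB]
Op 3: route key 36: smallest pos >= 36 is 67 -> NA
Op 4: add NC@42 -> ring=[42:NC,67:NA,69:NB]
Op 5: remove NA -> ring=[42:NC,69:NB]
Op 6: route key 79: none >= 79, wrap to smallest pos 42 -> NC
Final route key 23: smallest pos >= 23 is 42 -> NC

Answer: NC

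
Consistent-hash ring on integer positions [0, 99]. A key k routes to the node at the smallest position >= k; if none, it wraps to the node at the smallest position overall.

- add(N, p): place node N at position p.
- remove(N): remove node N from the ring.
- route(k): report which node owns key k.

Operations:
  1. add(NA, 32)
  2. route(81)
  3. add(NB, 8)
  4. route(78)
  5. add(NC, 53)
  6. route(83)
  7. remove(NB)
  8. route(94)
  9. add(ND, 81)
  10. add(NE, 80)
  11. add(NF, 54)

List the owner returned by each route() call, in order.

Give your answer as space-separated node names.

Op 1: add NA@32 -> ring=[32:NA]
Op 2: route key 81: none >= 81, wrap to smallest pos 32 -> NA
Op 3: add NB@8 -> ring=[8:NB,32:NA]
Op 4: route key 78: none >= 78, wrap to smallest pos 8 -> NB
Op 5: add NC@53 -> ring=[8:NB,32:NA,53:NC]
Op 6: route key 83: none >= 83, wrap to smallest pos 8 -> NB
Op 7: remove NB -> ring=[32:NA,53:NC]
Op 8: route key 94: none >= 94, wrap to smallest pos 32 -> NA
Op 9: add ND@81 -> ring=[32:NA,53:NC,81:ND]
Op 10: add NE@80 -> ring=[32:NA,53:NC,80:NE,81:ND]
Op 11: add NF@54 -> ring=[32:NA,53:NC,54:NF,80:NE,81:ND]

Answer: NA NB NB NA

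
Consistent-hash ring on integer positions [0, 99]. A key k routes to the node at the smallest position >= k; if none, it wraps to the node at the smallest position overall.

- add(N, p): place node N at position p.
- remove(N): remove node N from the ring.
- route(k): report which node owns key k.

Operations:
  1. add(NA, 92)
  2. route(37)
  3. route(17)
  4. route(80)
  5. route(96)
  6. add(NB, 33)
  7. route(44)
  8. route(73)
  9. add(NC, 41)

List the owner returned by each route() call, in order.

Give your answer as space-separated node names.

Answer: NA NA NA NA NA NA

Derivation:
Op 1: add NA@92 -> ring=[92:NA]
Op 2: route key 37: smallest pos >= 37 is 92 -> NA
Op 3: route key 17: smallest pos >= 17 is 92 -> NA
Op 4: route key 80: smallest pos >= 80 is 92 -> NA
Op 5: route key 96: none >= 96, wrap to smallest pos 92 -> NA
Op 6: add NB@33 -> ring=[33:NB,92:NA]
Op 7: route key 44: smallest pos >= 44 is 92 -> NA
Op 8: route key 73: smallest pos >= 73 is 92 -> NA
Op 9: add NC@41 -> ring=[33:NB,41:NC,92:NA]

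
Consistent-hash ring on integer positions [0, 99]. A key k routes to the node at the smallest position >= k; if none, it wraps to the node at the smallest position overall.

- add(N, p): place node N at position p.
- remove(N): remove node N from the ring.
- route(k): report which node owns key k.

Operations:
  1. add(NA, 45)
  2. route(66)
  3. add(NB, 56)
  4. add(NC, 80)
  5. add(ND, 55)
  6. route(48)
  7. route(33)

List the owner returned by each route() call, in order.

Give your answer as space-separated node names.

Op 1: add NA@45 -> ring=[45:NA]
Op 2: route key 66: none >= 66, wrap to smallest pos 45 -> NA
Op 3: add NB@56 -> ring=[45:NA,56:NB]
Op 4: add NC@80 -> ring=[45:NA,56:NB,80:NC]
Op 5: add ND@55 -> ring=[45:NA,55:ND,56:NB,80:NC]
Op 6: route key 48: smallest pos >= 48 is 55 -> ND
Op 7: route key 33: smallest pos >= 33 is 45 -> NA

Answer: NA ND NA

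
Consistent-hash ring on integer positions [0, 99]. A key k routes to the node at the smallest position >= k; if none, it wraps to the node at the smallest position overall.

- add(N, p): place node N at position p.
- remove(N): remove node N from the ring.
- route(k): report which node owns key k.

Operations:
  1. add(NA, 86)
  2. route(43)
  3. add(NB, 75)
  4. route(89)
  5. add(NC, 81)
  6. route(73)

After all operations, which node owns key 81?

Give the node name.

Op 1: add NA@86 -> ring=[86:NA]
Op 2: route key 43: smallest pos >= 43 is 86 -> NA
Op 3: add NB@75 -> ring=[75:NB,86:NA]
Op 4: route key 89: none >= 89, wrap to smallest pos 75 -> NB
Op 5: add NC@81 -> ring=[75:NB,81:NC,86:NA]
Op 6: route key 73: smallest pos >= 73 is 75 -> NB
Final route key 81: smallest pos >= 81 is 81 -> NC

Answer: NC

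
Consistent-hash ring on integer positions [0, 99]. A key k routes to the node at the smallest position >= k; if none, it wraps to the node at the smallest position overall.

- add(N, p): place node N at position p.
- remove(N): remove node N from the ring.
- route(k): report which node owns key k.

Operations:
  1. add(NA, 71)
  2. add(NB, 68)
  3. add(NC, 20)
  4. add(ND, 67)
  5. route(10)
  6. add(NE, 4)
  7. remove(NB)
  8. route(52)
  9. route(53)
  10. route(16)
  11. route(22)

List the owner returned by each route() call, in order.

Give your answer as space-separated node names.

Answer: NC ND ND NC ND

Derivation:
Op 1: add NA@71 -> ring=[71:NA]
Op 2: add NB@68 -> ring=[68:NB,71:NA]
Op 3: add NC@20 -> ring=[20:NC,68:NB,71:NA]
Op 4: add ND@67 -> ring=[20:NC,67:ND,68:NB,71:NA]
Op 5: route key 10: smallest pos >= 10 is 20 -> NC
Op 6: add NE@4 -> ring=[4:NE,20:NC,67:ND,68:NB,71:NA]
Op 7: remove NB -> ring=[4:NE,20:NC,67:ND,71:NA]
Op 8: route key 52: smallest pos >= 52 is 67 -> ND
Op 9: route key 53: smallest pos >= 53 is 67 -> ND
Op 10: route key 16: smallest pos >= 16 is 20 -> NC
Op 11: route key 22: smallest pos >= 22 is 67 -> ND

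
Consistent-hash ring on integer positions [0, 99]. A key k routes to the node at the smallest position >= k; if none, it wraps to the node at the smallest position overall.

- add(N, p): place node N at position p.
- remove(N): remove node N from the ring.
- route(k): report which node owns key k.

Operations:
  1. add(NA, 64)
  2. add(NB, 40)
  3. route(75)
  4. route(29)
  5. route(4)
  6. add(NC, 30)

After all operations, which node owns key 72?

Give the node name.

Op 1: add NA@64 -> ring=[64:NA]
Op 2: add NB@40 -> ring=[40:NB,64:NA]
Op 3: route key 75: none >= 75, wrap to smallest pos 40 -> NB
Op 4: route key 29: smallest pos >= 29 is 40 -> NB
Op 5: route key 4: smallest pos >= 4 is 40 -> NB
Op 6: add NC@30 -> ring=[30:NC,40:NB,64:NA]
Final route key 72: none >= 72, wrap to smallest pos 30 -> NC

Answer: NC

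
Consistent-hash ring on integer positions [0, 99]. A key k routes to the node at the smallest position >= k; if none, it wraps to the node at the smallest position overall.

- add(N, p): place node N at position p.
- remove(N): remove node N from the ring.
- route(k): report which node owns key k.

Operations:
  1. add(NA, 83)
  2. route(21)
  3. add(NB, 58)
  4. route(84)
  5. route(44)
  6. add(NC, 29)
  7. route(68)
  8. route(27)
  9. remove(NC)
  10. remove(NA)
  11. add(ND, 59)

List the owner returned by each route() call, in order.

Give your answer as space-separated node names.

Op 1: add NA@83 -> ring=[83:NA]
Op 2: route key 21: smallest pos >= 21 is 83 -> NA
Op 3: add NB@58 -> ring=[58:NB,83:NA]
Op 4: route key 84: none >= 84, wrap to smallest pos 58 -> NB
Op 5: route key 44: smallest pos >= 44 is 58 -> NB
Op 6: add NC@29 -> ring=[29:NC,58:NB,83:NA]
Op 7: route key 68: smallest pos >= 68 is 83 -> NA
Op 8: route key 27: smallest pos >= 27 is 29 -> NC
Op 9: remove NC -> ring=[58:NB,83:NA]
Op 10: remove NA -> ring=[58:NB]
Op 11: add ND@59 -> ring=[58:NB,59:ND]

Answer: NA NB NB NA NC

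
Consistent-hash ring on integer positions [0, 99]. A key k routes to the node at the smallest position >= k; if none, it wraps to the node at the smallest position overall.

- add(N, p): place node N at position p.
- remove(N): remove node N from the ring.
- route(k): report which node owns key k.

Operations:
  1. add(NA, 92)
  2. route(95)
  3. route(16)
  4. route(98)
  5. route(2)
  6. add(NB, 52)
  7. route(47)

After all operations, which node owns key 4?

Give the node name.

Op 1: add NA@92 -> ring=[92:NA]
Op 2: route key 95: none >= 95, wrap to smallest pos 92 -> NA
Op 3: route key 16: smallest pos >= 16 is 92 -> NA
Op 4: route key 98: none >= 98, wrap to smallest pos 92 -> NA
Op 5: route key 2: smallest pos >= 2 is 92 -> NA
Op 6: add NB@52 -> ring=[52:NB,92:NA]
Op 7: route key 47: smallest pos >= 47 is 52 -> NB
Final route key 4: smallest pos >= 4 is 52 -> NB

Answer: NB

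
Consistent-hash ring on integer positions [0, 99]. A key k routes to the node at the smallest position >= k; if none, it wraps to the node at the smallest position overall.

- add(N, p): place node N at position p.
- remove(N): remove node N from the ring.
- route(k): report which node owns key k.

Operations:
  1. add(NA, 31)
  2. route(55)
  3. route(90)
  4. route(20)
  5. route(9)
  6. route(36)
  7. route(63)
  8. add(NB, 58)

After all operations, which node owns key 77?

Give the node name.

Answer: NA

Derivation:
Op 1: add NA@31 -> ring=[31:NA]
Op 2: route key 55: none >= 55, wrap to smallest pos 31 -> NA
Op 3: route key 90: none >= 90, wrap to smallest pos 31 -> NA
Op 4: route key 20: smallest pos >= 20 is 31 -> NA
Op 5: route key 9: smallest pos >= 9 is 31 -> NA
Op 6: route key 36: none >= 36, wrap to smallest pos 31 -> NA
Op 7: route key 63: none >= 63, wrap to smallest pos 31 -> NA
Op 8: add NB@58 -> ring=[31:NA,58:NB]
Final route key 77: none >= 77, wrap to smallest pos 31 -> NA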